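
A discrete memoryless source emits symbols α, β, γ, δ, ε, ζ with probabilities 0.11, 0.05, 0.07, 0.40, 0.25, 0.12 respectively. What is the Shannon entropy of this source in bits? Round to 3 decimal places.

H = −Σ pᵢ log₂ pᵢ.
−0.11·log₂(0.11) = 0.3503
−0.05·log₂(0.05) = 0.2161
−0.07·log₂(0.07) = 0.2686
−0.40·log₂(0.40) = 0.5288
−0.25·log₂(0.25) = 0.5000
−0.12·log₂(0.12) = 0.3671
Sum ≈ 2.2308 → 2.231 bits.

2.231 bits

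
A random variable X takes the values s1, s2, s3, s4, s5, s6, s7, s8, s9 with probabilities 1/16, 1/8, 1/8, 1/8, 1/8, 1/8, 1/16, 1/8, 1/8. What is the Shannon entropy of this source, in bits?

3.125 bits

Each probability is a power of 1/2, so log₂(1/p) is an integer.
H = Σ p·log₂(1/p) = 1/16·4 + 1/8·3 + 1/8·3 + 1/8·3 + 1/8·3 + 1/8·3 + 1/16·4 + 1/8·3 + 1/8·3 = 3.125 bits.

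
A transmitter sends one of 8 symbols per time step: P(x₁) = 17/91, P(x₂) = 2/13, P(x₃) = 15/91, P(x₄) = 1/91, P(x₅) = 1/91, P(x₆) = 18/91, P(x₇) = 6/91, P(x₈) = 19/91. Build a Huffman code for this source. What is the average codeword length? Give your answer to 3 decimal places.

Repeatedly combine the two least-probable nodes; the expected code length is the sum of the merged weights.
merge 1/91 + 1/91 → 2/91
merge 2/91 + 6/91 → 8/91
merge 8/91 + 2/13 → 22/91
merge 15/91 + 17/91 → 32/91
merge 18/91 + 19/91 → 37/91
merge 22/91 + 32/91 → 54/91
merge 37/91 + 54/91 → 1
L = 2/91 + 8/91 + 22/91 + 32/91 + 37/91 + 54/91 + 1 = 246/91 ≈ 2.703 bits/symbol.

2.703 bits/symbol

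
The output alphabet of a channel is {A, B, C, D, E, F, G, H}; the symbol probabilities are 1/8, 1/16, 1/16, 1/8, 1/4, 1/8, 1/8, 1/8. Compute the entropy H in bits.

2.875 bits

Each probability is a power of 1/2, so log₂(1/p) is an integer.
H = Σ p·log₂(1/p) = 1/8·3 + 1/16·4 + 1/16·4 + 1/8·3 + 1/4·2 + 1/8·3 + 1/8·3 + 1/8·3 = 2.875 bits.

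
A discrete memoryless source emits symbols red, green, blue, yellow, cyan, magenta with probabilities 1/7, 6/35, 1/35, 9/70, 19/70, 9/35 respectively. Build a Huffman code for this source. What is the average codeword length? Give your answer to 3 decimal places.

2.457 bits/symbol

Repeatedly combine the two least-probable nodes; the expected code length is the sum of the merged weights.
merge 1/35 + 9/70 → 11/70
merge 1/7 + 11/70 → 3/10
merge 6/35 + 9/35 → 3/7
merge 19/70 + 3/10 → 4/7
merge 3/7 + 4/7 → 1
L = 11/70 + 3/10 + 3/7 + 4/7 + 1 = 86/35 ≈ 2.457 bits/symbol.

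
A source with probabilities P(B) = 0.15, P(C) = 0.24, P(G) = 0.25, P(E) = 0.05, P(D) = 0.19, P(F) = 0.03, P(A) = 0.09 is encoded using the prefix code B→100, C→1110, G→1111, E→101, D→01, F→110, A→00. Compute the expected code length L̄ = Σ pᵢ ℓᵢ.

3.21 bits/symbol

L̄ = Σ pᵢ·ℓᵢ = 0.15·3 + 0.24·4 + 0.25·4 + 0.05·3 + 0.19·2 + 0.03·3 + 0.09·2 = 3.21 bits/symbol.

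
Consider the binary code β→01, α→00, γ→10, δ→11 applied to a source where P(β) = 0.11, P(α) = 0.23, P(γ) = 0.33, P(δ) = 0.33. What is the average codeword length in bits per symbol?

L̄ = Σ pᵢ·ℓᵢ = 0.11·2 + 0.23·2 + 0.33·2 + 0.33·2 = 2 bits/symbol.

2 bits/symbol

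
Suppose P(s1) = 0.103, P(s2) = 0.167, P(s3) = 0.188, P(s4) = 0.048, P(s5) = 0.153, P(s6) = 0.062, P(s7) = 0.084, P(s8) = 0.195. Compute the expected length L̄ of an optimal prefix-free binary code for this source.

Repeatedly combine the two least-probable nodes; the expected code length is the sum of the merged weights.
merge 6/125 + 31/500 → 11/100
merge 21/250 + 103/1000 → 187/1000
merge 11/100 + 153/1000 → 263/1000
merge 167/1000 + 187/1000 → 177/500
merge 47/250 + 39/200 → 383/1000
merge 263/1000 + 177/500 → 617/1000
merge 383/1000 + 617/1000 → 1
L = 11/100 + 187/1000 + 263/1000 + 177/500 + 383/1000 + 617/1000 + 1 = 1457/500 = 2.914 bits/symbol.

2.914 bits/symbol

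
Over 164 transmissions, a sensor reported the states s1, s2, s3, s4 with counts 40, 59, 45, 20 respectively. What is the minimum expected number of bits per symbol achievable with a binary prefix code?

Probabilities are the counts divided by 164.
Repeatedly combine the two least-probable nodes; the expected code length is the sum of the merged weights.
merge 5/41 + 10/41 → 15/41
merge 45/164 + 59/164 → 26/41
merge 15/41 + 26/41 → 1
L = 15/41 + 26/41 + 1 = 2 bits/symbol.

2 bits/symbol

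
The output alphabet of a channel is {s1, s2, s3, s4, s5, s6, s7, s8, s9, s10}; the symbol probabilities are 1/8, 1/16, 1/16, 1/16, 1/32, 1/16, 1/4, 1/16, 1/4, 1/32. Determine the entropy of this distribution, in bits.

2.9375 bits

Each probability is a power of 1/2, so log₂(1/p) is an integer.
H = Σ p·log₂(1/p) = 1/8·3 + 1/16·4 + 1/16·4 + 1/16·4 + 1/32·5 + 1/16·4 + 1/4·2 + 1/16·4 + 1/4·2 + 1/32·5 = 2.9375 bits.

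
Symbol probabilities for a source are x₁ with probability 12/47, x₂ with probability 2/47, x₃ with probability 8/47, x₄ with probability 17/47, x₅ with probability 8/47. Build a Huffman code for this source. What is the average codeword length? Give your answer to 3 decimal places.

Repeatedly combine the two least-probable nodes; the expected code length is the sum of the merged weights.
merge 2/47 + 8/47 → 10/47
merge 8/47 + 10/47 → 18/47
merge 12/47 + 17/47 → 29/47
merge 18/47 + 29/47 → 1
L = 10/47 + 18/47 + 29/47 + 1 = 104/47 ≈ 2.213 bits/symbol.

2.213 bits/symbol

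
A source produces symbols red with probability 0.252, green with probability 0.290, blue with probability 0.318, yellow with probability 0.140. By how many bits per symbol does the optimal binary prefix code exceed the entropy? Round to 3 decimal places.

Entropy H = −Σ p log₂ p ≈ 1.9417 bits.
Huffman merges: 7/50+63/250→49/125; 29/100+159/500→76/125; 49/125+76/125→1. L = 2 ≈ 2.0000.
L − H = 2.0000 − 1.9417 = 0.058 bits.

0.058 bits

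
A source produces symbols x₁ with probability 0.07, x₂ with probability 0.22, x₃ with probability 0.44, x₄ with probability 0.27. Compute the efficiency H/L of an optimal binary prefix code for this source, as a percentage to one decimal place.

Entropy H = −Σ p log₂ p ≈ 1.7803 bits.
Huffman merges: 7/100+11/50→29/100; 27/100+29/100→14/25; 11/25+14/25→1. L = 37/20 ≈ 1.8500.
Efficiency = H/L = 1.7803/1.8500 = 96.2%.

96.2%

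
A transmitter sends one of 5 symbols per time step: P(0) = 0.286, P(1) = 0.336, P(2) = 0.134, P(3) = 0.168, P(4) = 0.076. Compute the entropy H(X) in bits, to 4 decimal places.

H = −Σ pᵢ log₂ pᵢ.
−0.286·log₂(0.286) = 0.5165
−0.336·log₂(0.336) = 0.5287
−0.134·log₂(0.134) = 0.3886
−0.168·log₂(0.168) = 0.4323
−0.076·log₂(0.076) = 0.2826
Sum ≈ 2.1486 → 2.1486 bits.

2.1486 bits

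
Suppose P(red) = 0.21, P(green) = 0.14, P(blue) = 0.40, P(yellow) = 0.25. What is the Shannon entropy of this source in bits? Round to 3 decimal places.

1.899 bits

H = −Σ pᵢ log₂ pᵢ.
−0.21·log₂(0.21) = 0.4728
−0.14·log₂(0.14) = 0.3971
−0.40·log₂(0.40) = 0.5288
−0.25·log₂(0.25) = 0.5000
Sum ≈ 1.8987 → 1.899 bits.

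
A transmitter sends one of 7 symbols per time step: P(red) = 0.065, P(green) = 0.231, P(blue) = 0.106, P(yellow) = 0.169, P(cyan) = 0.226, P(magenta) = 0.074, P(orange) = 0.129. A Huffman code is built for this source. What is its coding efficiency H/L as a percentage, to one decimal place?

99.4%

Entropy H = −Σ p log₂ p ≈ 2.6654 bits.
Huffman merges: 13/200+37/500→139/1000; 53/500+129/1000→47/200; 139/1000+169/1000→77/250; 113/500+231/1000→457/1000; 47/200+77/250→543/1000; 457/1000+543/1000→1. L = 1341/500 ≈ 2.6820.
Efficiency = H/L = 2.6654/2.6820 = 99.4%.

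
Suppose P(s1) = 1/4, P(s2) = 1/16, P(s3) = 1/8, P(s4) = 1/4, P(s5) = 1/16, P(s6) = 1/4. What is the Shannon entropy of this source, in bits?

Each probability is a power of 1/2, so log₂(1/p) is an integer.
H = Σ p·log₂(1/p) = 1/4·2 + 1/16·4 + 1/8·3 + 1/4·2 + 1/16·4 + 1/4·2 = 2.375 bits.

2.375 bits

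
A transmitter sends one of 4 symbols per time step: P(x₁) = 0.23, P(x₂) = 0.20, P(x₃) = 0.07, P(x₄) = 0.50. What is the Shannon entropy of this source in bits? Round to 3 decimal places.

H = −Σ pᵢ log₂ pᵢ.
−0.23·log₂(0.23) = 0.4877
−0.20·log₂(0.20) = 0.4644
−0.07·log₂(0.07) = 0.2686
−0.50·log₂(0.50) = 0.5000
Sum ≈ 1.7206 → 1.721 bits.

1.721 bits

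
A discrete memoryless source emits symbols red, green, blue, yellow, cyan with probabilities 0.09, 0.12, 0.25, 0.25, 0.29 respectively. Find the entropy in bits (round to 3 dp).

2.198 bits

H = −Σ pᵢ log₂ pᵢ.
−0.09·log₂(0.09) = 0.3127
−0.12·log₂(0.12) = 0.3671
−0.25·log₂(0.25) = 0.5000
−0.25·log₂(0.25) = 0.5000
−0.29·log₂(0.29) = 0.5179
Sum ≈ 2.1976 → 2.198 bits.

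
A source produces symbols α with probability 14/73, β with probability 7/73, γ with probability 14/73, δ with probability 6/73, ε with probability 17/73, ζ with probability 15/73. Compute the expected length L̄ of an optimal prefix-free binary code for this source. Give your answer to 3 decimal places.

2.548 bits/symbol

Repeatedly combine the two least-probable nodes; the expected code length is the sum of the merged weights.
merge 6/73 + 7/73 → 13/73
merge 13/73 + 14/73 → 27/73
merge 14/73 + 15/73 → 29/73
merge 17/73 + 27/73 → 44/73
merge 29/73 + 44/73 → 1
L = 13/73 + 27/73 + 29/73 + 44/73 + 1 = 186/73 ≈ 2.548 bits/symbol.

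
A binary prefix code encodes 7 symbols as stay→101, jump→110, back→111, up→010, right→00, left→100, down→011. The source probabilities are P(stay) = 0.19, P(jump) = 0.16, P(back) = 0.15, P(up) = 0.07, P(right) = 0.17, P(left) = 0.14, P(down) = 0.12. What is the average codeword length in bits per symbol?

L̄ = Σ pᵢ·ℓᵢ = 0.19·3 + 0.16·3 + 0.15·3 + 0.07·3 + 0.17·2 + 0.14·3 + 0.12·3 = 2.83 bits/symbol.

2.83 bits/symbol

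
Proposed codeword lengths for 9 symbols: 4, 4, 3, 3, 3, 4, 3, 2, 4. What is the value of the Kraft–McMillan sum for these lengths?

With common denominator 2^4 = 16: Σ 2^(−ℓᵢ) = 1/16 + 1/16 + 2/16 + 2/16 + 2/16 + 1/16 + 2/16 + 4/16 + 1/16 = 16/16 = 1.

1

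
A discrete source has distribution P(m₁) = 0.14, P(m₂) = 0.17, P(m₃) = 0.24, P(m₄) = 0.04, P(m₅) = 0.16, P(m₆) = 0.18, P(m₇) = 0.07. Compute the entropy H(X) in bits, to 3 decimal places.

H = −Σ pᵢ log₂ pᵢ.
−0.14·log₂(0.14) = 0.3971
−0.17·log₂(0.17) = 0.4346
−0.24·log₂(0.24) = 0.4941
−0.04·log₂(0.04) = 0.1858
−0.16·log₂(0.16) = 0.4230
−0.18·log₂(0.18) = 0.4453
−0.07·log₂(0.07) = 0.2686
Sum ≈ 2.6485 → 2.648 bits.

2.648 bits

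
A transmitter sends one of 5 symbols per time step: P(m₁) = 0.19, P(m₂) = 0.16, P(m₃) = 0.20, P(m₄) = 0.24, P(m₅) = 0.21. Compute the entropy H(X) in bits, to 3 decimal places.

2.310 bits

H = −Σ pᵢ log₂ pᵢ.
−0.19·log₂(0.19) = 0.4552
−0.16·log₂(0.16) = 0.4230
−0.20·log₂(0.20) = 0.4644
−0.24·log₂(0.24) = 0.4941
−0.21·log₂(0.21) = 0.4728
Sum ≈ 2.3096 → 2.310 bits.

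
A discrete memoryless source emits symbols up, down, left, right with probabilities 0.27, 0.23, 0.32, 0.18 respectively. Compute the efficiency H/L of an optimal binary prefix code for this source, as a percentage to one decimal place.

98.5%

Entropy H = −Σ p log₂ p ≈ 1.9690 bits.
Huffman merges: 9/50+23/100→41/100; 27/100+8/25→59/100; 41/100+59/100→1. L = 2 ≈ 2.0000.
Efficiency = H/L = 1.9690/2.0000 = 98.5%.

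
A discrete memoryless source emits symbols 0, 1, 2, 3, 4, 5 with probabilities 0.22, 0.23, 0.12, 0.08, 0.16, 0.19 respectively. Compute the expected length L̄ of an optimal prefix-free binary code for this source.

2.55 bits/symbol

Repeatedly combine the two least-probable nodes; the expected code length is the sum of the merged weights.
merge 2/25 + 3/25 → 1/5
merge 4/25 + 19/100 → 7/20
merge 1/5 + 11/50 → 21/50
merge 23/100 + 7/20 → 29/50
merge 21/50 + 29/50 → 1
L = 1/5 + 7/20 + 21/50 + 29/50 + 1 = 51/20 = 2.55 bits/symbol.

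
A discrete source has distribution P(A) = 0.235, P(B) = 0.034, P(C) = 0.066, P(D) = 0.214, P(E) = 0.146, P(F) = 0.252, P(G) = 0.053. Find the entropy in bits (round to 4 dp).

H = −Σ pᵢ log₂ pᵢ.
−0.235·log₂(0.235) = 0.4910
−0.034·log₂(0.034) = 0.1659
−0.066·log₂(0.066) = 0.2588
−0.214·log₂(0.214) = 0.4760
−0.146·log₂(0.146) = 0.4053
−0.252·log₂(0.252) = 0.5011
−0.053·log₂(0.053) = 0.2246
Sum ≈ 2.5227 → 2.5227 bits.

2.5227 bits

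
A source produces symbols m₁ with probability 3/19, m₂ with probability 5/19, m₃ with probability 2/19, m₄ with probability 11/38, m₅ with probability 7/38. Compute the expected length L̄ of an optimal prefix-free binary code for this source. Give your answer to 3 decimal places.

Repeatedly combine the two least-probable nodes; the expected code length is the sum of the merged weights.
merge 2/19 + 3/19 → 5/19
merge 7/38 + 5/19 → 17/38
merge 5/19 + 11/38 → 21/38
merge 17/38 + 21/38 → 1
L = 5/19 + 17/38 + 21/38 + 1 = 43/19 ≈ 2.263 bits/symbol.

2.263 bits/symbol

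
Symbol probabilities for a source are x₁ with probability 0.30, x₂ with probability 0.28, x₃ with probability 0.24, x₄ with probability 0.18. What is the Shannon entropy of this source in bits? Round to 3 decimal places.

H = −Σ pᵢ log₂ pᵢ.
−0.30·log₂(0.30) = 0.5211
−0.28·log₂(0.28) = 0.5142
−0.24·log₂(0.24) = 0.4941
−0.18·log₂(0.18) = 0.4453
Sum ≈ 1.9748 → 1.975 bits.

1.975 bits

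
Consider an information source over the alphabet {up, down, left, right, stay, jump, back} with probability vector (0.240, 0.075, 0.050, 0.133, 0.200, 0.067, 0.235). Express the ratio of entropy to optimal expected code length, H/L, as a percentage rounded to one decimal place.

98.5%

Entropy H = −Σ p log₂ p ≈ 2.5942 bits.
Huffman merges: 1/20+67/1000→117/1000; 3/40+117/1000→24/125; 133/1000+24/125→13/40; 1/5+47/200→87/200; 6/25+13/40→113/200; 87/200+113/200→1. L = 1317/500 ≈ 2.6340.
Efficiency = H/L = 2.5942/2.6340 = 98.5%.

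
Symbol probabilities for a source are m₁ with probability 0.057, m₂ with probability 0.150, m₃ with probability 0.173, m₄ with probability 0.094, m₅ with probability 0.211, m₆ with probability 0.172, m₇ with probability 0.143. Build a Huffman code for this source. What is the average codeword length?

Repeatedly combine the two least-probable nodes; the expected code length is the sum of the merged weights.
merge 57/1000 + 47/500 → 151/1000
merge 143/1000 + 3/20 → 293/1000
merge 151/1000 + 43/250 → 323/1000
merge 173/1000 + 211/1000 → 48/125
merge 293/1000 + 323/1000 → 77/125
merge 48/125 + 77/125 → 1
L = 151/1000 + 293/1000 + 323/1000 + 48/125 + 77/125 + 1 = 2767/1000 = 2.767 bits/symbol.

2.767 bits/symbol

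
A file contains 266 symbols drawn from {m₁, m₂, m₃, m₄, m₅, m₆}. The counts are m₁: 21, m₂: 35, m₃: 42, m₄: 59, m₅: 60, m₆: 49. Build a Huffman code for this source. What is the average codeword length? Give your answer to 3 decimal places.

2.553 bits/symbol

Probabilities are the counts divided by 266.
Repeatedly combine the two least-probable nodes; the expected code length is the sum of the merged weights.
merge 3/38 + 5/38 → 4/19
merge 3/19 + 7/38 → 13/38
merge 4/19 + 59/266 → 115/266
merge 30/133 + 13/38 → 151/266
merge 115/266 + 151/266 → 1
L = 4/19 + 13/38 + 115/266 + 151/266 + 1 = 97/38 ≈ 2.553 bits/symbol.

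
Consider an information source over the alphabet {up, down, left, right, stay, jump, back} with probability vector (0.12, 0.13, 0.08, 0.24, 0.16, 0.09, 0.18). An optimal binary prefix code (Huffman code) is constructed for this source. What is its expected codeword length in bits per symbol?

Repeatedly combine the two least-probable nodes; the expected code length is the sum of the merged weights.
merge 2/25 + 9/100 → 17/100
merge 3/25 + 13/100 → 1/4
merge 4/25 + 17/100 → 33/100
merge 9/50 + 6/25 → 21/50
merge 1/4 + 33/100 → 29/50
merge 21/50 + 29/50 → 1
L = 17/100 + 1/4 + 33/100 + 21/50 + 29/50 + 1 = 11/4 = 2.75 bits/symbol.

2.75 bits/symbol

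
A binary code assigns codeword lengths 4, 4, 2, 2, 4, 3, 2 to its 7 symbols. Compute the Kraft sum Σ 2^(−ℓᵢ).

With common denominator 2^4 = 16: Σ 2^(−ℓᵢ) = 1/16 + 1/16 + 4/16 + 4/16 + 1/16 + 2/16 + 4/16 = 17/16 = 1.0625.

1.0625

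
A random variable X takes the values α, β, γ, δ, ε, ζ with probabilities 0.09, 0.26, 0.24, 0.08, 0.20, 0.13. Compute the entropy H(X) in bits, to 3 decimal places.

2.451 bits

H = −Σ pᵢ log₂ pᵢ.
−0.09·log₂(0.09) = 0.3127
−0.26·log₂(0.26) = 0.5053
−0.24·log₂(0.24) = 0.4941
−0.08·log₂(0.08) = 0.2915
−0.20·log₂(0.20) = 0.4644
−0.13·log₂(0.13) = 0.3826
Sum ≈ 2.4506 → 2.451 bits.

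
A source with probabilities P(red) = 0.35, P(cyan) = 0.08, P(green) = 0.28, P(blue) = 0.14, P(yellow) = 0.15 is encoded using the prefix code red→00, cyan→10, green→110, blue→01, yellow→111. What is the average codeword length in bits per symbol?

2.43 bits/symbol

L̄ = Σ pᵢ·ℓᵢ = 0.35·2 + 0.08·2 + 0.28·3 + 0.14·2 + 0.15·3 = 2.43 bits/symbol.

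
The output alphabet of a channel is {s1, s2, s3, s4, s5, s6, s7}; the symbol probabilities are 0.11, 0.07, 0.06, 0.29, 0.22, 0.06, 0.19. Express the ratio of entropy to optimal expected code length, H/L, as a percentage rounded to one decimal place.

Entropy H = −Σ p log₂ p ≈ 2.5596 bits.
Huffman merges: 3/50+3/50→3/25; 7/100+11/100→9/50; 3/25+9/50→3/10; 19/100+11/50→41/100; 29/100+3/10→59/100; 41/100+59/100→1. L = 13/5 ≈ 2.6000.
Efficiency = H/L = 2.5596/2.6000 = 98.4%.

98.4%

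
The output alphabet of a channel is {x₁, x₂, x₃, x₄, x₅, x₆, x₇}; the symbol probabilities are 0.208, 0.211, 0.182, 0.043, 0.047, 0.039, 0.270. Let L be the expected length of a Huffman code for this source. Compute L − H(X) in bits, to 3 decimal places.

0.035 bits

Entropy H = −Σ p log₂ p ≈ 2.4873 bits.
Huffman merges: 39/1000+43/1000→41/500; 47/1000+41/500→129/1000; 129/1000+91/500→311/1000; 26/125+211/1000→419/1000; 27/100+311/1000→581/1000; 419/1000+581/1000→1. L = 1261/500 ≈ 2.5220.
L − H = 2.5220 − 2.4873 = 0.035 bits.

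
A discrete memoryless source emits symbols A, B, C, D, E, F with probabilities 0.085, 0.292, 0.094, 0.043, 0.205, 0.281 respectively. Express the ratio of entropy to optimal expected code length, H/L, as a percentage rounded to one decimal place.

98.7%

Entropy H = −Σ p log₂ p ≈ 2.3200 bits.
Huffman merges: 43/1000+17/200→16/125; 47/500+16/125→111/500; 41/200+111/500→427/1000; 281/1000+73/250→573/1000; 427/1000+573/1000→1. L = 47/20 ≈ 2.3500.
Efficiency = H/L = 2.3200/2.3500 = 98.7%.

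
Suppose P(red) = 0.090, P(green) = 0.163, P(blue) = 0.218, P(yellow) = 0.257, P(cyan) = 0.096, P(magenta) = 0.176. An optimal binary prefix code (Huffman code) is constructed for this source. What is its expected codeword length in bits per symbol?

Repeatedly combine the two least-probable nodes; the expected code length is the sum of the merged weights.
merge 9/100 + 12/125 → 93/500
merge 163/1000 + 22/125 → 339/1000
merge 93/500 + 109/500 → 101/250
merge 257/1000 + 339/1000 → 149/250
merge 101/250 + 149/250 → 1
L = 93/500 + 339/1000 + 101/250 + 149/250 + 1 = 101/40 = 2.525 bits/symbol.

2.525 bits/symbol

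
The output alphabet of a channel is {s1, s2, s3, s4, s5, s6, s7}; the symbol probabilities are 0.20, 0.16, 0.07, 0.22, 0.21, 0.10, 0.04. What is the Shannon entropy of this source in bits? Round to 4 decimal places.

2.6273 bits

H = −Σ pᵢ log₂ pᵢ.
−0.20·log₂(0.20) = 0.4644
−0.16·log₂(0.16) = 0.4230
−0.07·log₂(0.07) = 0.2686
−0.22·log₂(0.22) = 0.4806
−0.21·log₂(0.21) = 0.4728
−0.10·log₂(0.10) = 0.3322
−0.04·log₂(0.04) = 0.1858
Sum ≈ 2.6273 → 2.6273 bits.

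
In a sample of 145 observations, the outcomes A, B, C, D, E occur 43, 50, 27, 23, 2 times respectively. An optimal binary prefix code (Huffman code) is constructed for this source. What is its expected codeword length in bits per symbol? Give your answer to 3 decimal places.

Probabilities are the counts divided by 145.
Repeatedly combine the two least-probable nodes; the expected code length is the sum of the merged weights.
merge 2/145 + 23/145 → 5/29
merge 5/29 + 27/145 → 52/145
merge 43/145 + 10/29 → 93/145
merge 52/145 + 93/145 → 1
L = 5/29 + 52/145 + 93/145 + 1 = 63/29 ≈ 2.172 bits/symbol.

2.172 bits/symbol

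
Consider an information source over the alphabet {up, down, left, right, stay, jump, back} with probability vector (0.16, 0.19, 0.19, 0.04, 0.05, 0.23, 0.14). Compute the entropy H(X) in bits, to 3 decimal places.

H = −Σ pᵢ log₂ pᵢ.
−0.16·log₂(0.16) = 0.4230
−0.19·log₂(0.19) = 0.4552
−0.19·log₂(0.19) = 0.4552
−0.04·log₂(0.04) = 0.1858
−0.05·log₂(0.05) = 0.2161
−0.23·log₂(0.23) = 0.4877
−0.14·log₂(0.14) = 0.3971
Sum ≈ 2.6201 → 2.620 bits.

2.620 bits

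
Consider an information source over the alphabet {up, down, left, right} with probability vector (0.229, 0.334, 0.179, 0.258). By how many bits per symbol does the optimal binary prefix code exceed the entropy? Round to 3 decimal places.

0.036 bits

Entropy H = −Σ p log₂ p ≈ 1.9639 bits.
Huffman merges: 179/1000+229/1000→51/125; 129/500+167/500→74/125; 51/125+74/125→1. L = 2 ≈ 2.0000.
L − H = 2.0000 − 1.9639 = 0.036 bits.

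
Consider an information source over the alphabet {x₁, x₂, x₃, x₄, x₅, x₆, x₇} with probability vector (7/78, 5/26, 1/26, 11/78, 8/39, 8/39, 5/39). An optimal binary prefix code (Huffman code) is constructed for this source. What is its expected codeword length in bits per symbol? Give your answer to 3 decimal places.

Repeatedly combine the two least-probable nodes; the expected code length is the sum of the merged weights.
merge 1/26 + 7/78 → 5/39
merge 5/39 + 5/39 → 10/39
merge 11/78 + 5/26 → 1/3
merge 8/39 + 8/39 → 16/39
merge 10/39 + 1/3 → 23/39
merge 16/39 + 23/39 → 1
L = 5/39 + 10/39 + 1/3 + 16/39 + 23/39 + 1 = 106/39 ≈ 2.718 bits/symbol.

2.718 bits/symbol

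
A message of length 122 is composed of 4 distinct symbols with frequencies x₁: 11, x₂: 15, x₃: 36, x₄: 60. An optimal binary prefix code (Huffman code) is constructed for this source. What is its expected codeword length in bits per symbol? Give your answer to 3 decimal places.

Probabilities are the counts divided by 122.
Repeatedly combine the two least-probable nodes; the expected code length is the sum of the merged weights.
merge 11/122 + 15/122 → 13/61
merge 13/61 + 18/61 → 31/61
merge 30/61 + 31/61 → 1
L = 13/61 + 31/61 + 1 = 105/61 ≈ 1.721 bits/symbol.

1.721 bits/symbol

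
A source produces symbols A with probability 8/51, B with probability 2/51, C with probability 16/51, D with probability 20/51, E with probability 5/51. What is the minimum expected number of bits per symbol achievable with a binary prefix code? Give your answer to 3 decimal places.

Repeatedly combine the two least-probable nodes; the expected code length is the sum of the merged weights.
merge 2/51 + 5/51 → 7/51
merge 7/51 + 8/51 → 5/17
merge 5/17 + 16/51 → 31/51
merge 20/51 + 31/51 → 1
L = 7/51 + 5/17 + 31/51 + 1 = 104/51 ≈ 2.039 bits/symbol.

2.039 bits/symbol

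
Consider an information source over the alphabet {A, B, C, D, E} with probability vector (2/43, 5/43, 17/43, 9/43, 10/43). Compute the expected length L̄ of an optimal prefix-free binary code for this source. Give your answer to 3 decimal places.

2.140 bits/symbol

Repeatedly combine the two least-probable nodes; the expected code length is the sum of the merged weights.
merge 2/43 + 5/43 → 7/43
merge 7/43 + 9/43 → 16/43
merge 10/43 + 16/43 → 26/43
merge 17/43 + 26/43 → 1
L = 7/43 + 16/43 + 26/43 + 1 = 92/43 ≈ 2.140 bits/symbol.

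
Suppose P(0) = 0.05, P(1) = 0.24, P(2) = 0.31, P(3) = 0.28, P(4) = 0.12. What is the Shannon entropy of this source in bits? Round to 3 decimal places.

H = −Σ pᵢ log₂ pᵢ.
−0.05·log₂(0.05) = 0.2161
−0.24·log₂(0.24) = 0.4941
−0.31·log₂(0.31) = 0.5238
−0.28·log₂(0.28) = 0.5142
−0.12·log₂(0.12) = 0.3671
Sum ≈ 2.1153 → 2.115 bits.

2.115 bits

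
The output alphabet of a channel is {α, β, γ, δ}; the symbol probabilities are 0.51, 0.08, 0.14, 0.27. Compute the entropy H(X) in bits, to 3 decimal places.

1.694 bits

H = −Σ pᵢ log₂ pᵢ.
−0.51·log₂(0.51) = 0.4954
−0.08·log₂(0.08) = 0.2915
−0.14·log₂(0.14) = 0.3971
−0.27·log₂(0.27) = 0.5100
Sum ≈ 1.6941 → 1.694 bits.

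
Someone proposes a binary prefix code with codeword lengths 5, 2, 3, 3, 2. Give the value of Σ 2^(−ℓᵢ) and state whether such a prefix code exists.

0.78125; yes

With common denominator 2^5 = 32: Σ 2^(−ℓᵢ) = 1/32 + 8/32 + 4/32 + 4/32 + 8/32 = 25/32 = 0.78125.
Kraft's inequality requires Σ ≤ 1; here Σ = 0.78125 ≤ 1, so such a prefix code exists.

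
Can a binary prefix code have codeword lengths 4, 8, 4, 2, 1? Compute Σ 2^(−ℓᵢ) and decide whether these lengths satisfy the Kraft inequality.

With common denominator 2^8 = 256: Σ 2^(−ℓᵢ) = 16/256 + 1/256 + 16/256 + 64/256 + 128/256 = 225/256 = 0.87890625.
Kraft's inequality requires Σ ≤ 1; here Σ = 0.87890625 ≤ 1, so such a prefix code exists.

0.87890625; yes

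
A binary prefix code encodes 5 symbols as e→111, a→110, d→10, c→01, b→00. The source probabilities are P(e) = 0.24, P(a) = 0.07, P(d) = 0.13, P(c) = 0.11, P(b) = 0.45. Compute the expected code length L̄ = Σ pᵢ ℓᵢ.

L̄ = Σ pᵢ·ℓᵢ = 0.24·3 + 0.07·3 + 0.13·2 + 0.11·2 + 0.45·2 = 2.31 bits/symbol.

2.31 bits/symbol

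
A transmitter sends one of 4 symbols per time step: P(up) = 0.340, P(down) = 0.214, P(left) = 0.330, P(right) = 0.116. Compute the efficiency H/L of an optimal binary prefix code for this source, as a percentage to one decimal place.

Entropy H = −Σ p log₂ p ≈ 1.8935 bits.
Huffman merges: 29/250+107/500→33/100; 33/100+33/100→33/50; 17/50+33/50→1. L = 199/100 ≈ 1.9900.
Efficiency = H/L = 1.8935/1.9900 = 95.2%.

95.2%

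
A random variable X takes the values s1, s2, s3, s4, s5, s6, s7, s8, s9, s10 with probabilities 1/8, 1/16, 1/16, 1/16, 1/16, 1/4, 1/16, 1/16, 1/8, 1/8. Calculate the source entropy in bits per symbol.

3.125 bits

Each probability is a power of 1/2, so log₂(1/p) is an integer.
H = Σ p·log₂(1/p) = 1/8·3 + 1/16·4 + 1/16·4 + 1/16·4 + 1/16·4 + 1/4·2 + 1/16·4 + 1/16·4 + 1/8·3 + 1/8·3 = 3.125 bits.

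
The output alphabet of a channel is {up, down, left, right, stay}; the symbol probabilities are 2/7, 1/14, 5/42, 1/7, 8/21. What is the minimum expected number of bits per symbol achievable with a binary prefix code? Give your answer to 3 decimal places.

2.143 bits/symbol

Repeatedly combine the two least-probable nodes; the expected code length is the sum of the merged weights.
merge 1/14 + 5/42 → 4/21
merge 1/7 + 4/21 → 1/3
merge 2/7 + 1/3 → 13/21
merge 8/21 + 13/21 → 1
L = 4/21 + 1/3 + 13/21 + 1 = 15/7 ≈ 2.143 bits/symbol.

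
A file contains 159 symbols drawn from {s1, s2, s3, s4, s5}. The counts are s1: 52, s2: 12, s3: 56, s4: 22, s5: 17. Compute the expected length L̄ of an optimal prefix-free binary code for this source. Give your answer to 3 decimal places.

2.151 bits/symbol

Probabilities are the counts divided by 159.
Repeatedly combine the two least-probable nodes; the expected code length is the sum of the merged weights.
merge 4/53 + 17/159 → 29/159
merge 22/159 + 29/159 → 17/53
merge 17/53 + 52/159 → 103/159
merge 56/159 + 103/159 → 1
L = 29/159 + 17/53 + 103/159 + 1 = 114/53 ≈ 2.151 bits/symbol.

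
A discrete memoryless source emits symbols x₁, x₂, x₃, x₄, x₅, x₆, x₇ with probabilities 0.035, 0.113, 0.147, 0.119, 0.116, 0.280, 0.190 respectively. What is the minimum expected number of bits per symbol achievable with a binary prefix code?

Repeatedly combine the two least-probable nodes; the expected code length is the sum of the merged weights.
merge 7/200 + 113/1000 → 37/250
merge 29/250 + 119/1000 → 47/200
merge 147/1000 + 37/250 → 59/200
merge 19/100 + 47/200 → 17/40
merge 7/25 + 59/200 → 23/40
merge 17/40 + 23/40 → 1
L = 37/250 + 47/200 + 59/200 + 17/40 + 23/40 + 1 = 1339/500 = 2.678 bits/symbol.

2.678 bits/symbol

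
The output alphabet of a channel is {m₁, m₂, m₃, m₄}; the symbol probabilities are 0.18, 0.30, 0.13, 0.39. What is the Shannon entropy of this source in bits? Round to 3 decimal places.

1.879 bits

H = −Σ pᵢ log₂ pᵢ.
−0.18·log₂(0.18) = 0.4453
−0.30·log₂(0.30) = 0.5211
−0.13·log₂(0.13) = 0.3826
−0.39·log₂(0.39) = 0.5298
Sum ≈ 1.8788 → 1.879 bits.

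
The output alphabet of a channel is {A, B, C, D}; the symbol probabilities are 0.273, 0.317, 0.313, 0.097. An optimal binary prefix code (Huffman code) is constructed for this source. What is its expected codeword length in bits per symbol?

Repeatedly combine the two least-probable nodes; the expected code length is the sum of the merged weights.
merge 97/1000 + 273/1000 → 37/100
merge 313/1000 + 317/1000 → 63/100
merge 37/100 + 63/100 → 1
L = 37/100 + 63/100 + 1 = 2 bits/symbol.

2 bits/symbol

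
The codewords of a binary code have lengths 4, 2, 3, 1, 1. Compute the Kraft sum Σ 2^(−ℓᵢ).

1.4375

With common denominator 2^4 = 16: Σ 2^(−ℓᵢ) = 1/16 + 4/16 + 2/16 + 8/16 + 8/16 = 23/16 = 1.4375.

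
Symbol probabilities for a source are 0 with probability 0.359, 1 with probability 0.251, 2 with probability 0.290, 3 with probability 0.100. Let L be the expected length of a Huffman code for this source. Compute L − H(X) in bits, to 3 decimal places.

Entropy H = −Σ p log₂ p ≈ 1.8812 bits.
Huffman merges: 1/10+251/1000→351/1000; 29/100+351/1000→641/1000; 359/1000+641/1000→1. L = 249/125 ≈ 1.9920.
L − H = 1.9920 − 1.8812 = 0.111 bits.

0.111 bits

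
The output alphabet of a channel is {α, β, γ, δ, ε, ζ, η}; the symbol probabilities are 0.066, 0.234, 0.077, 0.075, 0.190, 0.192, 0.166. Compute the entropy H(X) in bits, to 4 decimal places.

H = −Σ pᵢ log₂ pᵢ.
−0.066·log₂(0.066) = 0.2588
−0.234·log₂(0.234) = 0.4903
−0.077·log₂(0.077) = 0.2848
−0.075·log₂(0.075) = 0.2803
−0.190·log₂(0.190) = 0.4552
−0.192·log₂(0.192) = 0.4571
−0.166·log₂(0.166) = 0.4301
Sum ≈ 2.6566 → 2.6566 bits.

2.6566 bits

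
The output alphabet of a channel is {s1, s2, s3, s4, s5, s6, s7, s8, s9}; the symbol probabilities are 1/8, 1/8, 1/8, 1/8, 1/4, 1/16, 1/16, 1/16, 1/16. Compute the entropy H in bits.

Each probability is a power of 1/2, so log₂(1/p) is an integer.
H = Σ p·log₂(1/p) = 1/8·3 + 1/8·3 + 1/8·3 + 1/8·3 + 1/4·2 + 1/16·4 + 1/16·4 + 1/16·4 + 1/16·4 = 3 bits.

3 bits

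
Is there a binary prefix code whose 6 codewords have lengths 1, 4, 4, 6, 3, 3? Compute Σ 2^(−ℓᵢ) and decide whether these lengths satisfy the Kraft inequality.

0.890625; yes

With common denominator 2^6 = 64: Σ 2^(−ℓᵢ) = 32/64 + 4/64 + 4/64 + 1/64 + 8/64 + 8/64 = 57/64 = 0.890625.
Kraft's inequality requires Σ ≤ 1; here Σ = 0.890625 ≤ 1, so such a prefix code exists.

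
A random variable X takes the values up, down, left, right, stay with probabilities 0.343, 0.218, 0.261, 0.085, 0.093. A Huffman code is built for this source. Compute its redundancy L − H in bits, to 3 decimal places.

Entropy H = −Σ p log₂ p ≈ 2.1353 bits.
Huffman merges: 17/200+93/1000→89/500; 89/500+109/500→99/250; 261/1000+343/1000→151/250; 99/250+151/250→1. L = 1089/500 ≈ 2.1780.
L − H = 2.1780 − 2.1353 = 0.043 bits.

0.043 bits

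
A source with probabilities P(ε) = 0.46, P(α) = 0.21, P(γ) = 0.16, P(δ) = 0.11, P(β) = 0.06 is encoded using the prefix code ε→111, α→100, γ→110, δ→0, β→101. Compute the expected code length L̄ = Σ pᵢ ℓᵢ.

L̄ = Σ pᵢ·ℓᵢ = 0.46·3 + 0.21·3 + 0.16·3 + 0.11·1 + 0.06·3 = 2.78 bits/symbol.

2.78 bits/symbol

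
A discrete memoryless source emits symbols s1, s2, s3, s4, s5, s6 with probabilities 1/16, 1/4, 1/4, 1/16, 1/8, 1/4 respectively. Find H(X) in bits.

Each probability is a power of 1/2, so log₂(1/p) is an integer.
H = Σ p·log₂(1/p) = 1/16·4 + 1/4·2 + 1/4·2 + 1/16·4 + 1/8·3 + 1/4·2 = 2.375 bits.

2.375 bits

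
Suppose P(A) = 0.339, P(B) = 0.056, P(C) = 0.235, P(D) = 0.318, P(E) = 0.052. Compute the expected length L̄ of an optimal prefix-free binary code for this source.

Repeatedly combine the two least-probable nodes; the expected code length is the sum of the merged weights.
merge 13/250 + 7/125 → 27/250
merge 27/250 + 47/200 → 343/1000
merge 159/500 + 339/1000 → 657/1000
merge 343/1000 + 657/1000 → 1
L = 27/250 + 343/1000 + 657/1000 + 1 = 527/250 = 2.108 bits/symbol.

2.108 bits/symbol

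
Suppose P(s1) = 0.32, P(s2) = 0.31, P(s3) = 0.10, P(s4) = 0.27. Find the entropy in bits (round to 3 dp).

1.892 bits

H = −Σ pᵢ log₂ pᵢ.
−0.32·log₂(0.32) = 0.5260
−0.31·log₂(0.31) = 0.5238
−0.10·log₂(0.10) = 0.3322
−0.27·log₂(0.27) = 0.5100
Sum ≈ 1.8920 → 1.892 bits.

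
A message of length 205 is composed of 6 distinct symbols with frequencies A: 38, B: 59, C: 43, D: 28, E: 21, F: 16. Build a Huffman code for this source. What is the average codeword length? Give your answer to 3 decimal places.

Probabilities are the counts divided by 205.
Repeatedly combine the two least-probable nodes; the expected code length is the sum of the merged weights.
merge 16/205 + 21/205 → 37/205
merge 28/205 + 37/205 → 13/41
merge 38/205 + 43/205 → 81/205
merge 59/205 + 13/41 → 124/205
merge 81/205 + 124/205 → 1
L = 37/205 + 13/41 + 81/205 + 124/205 + 1 = 512/205 ≈ 2.498 bits/symbol.

2.498 bits/symbol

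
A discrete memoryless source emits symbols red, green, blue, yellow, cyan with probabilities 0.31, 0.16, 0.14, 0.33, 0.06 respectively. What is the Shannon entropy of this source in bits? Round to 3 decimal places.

H = −Σ pᵢ log₂ pᵢ.
−0.31·log₂(0.31) = 0.5238
−0.16·log₂(0.16) = 0.4230
−0.14·log₂(0.14) = 0.3971
−0.33·log₂(0.33) = 0.5278
−0.06·log₂(0.06) = 0.2435
Sum ≈ 2.1153 → 2.115 bits.

2.115 bits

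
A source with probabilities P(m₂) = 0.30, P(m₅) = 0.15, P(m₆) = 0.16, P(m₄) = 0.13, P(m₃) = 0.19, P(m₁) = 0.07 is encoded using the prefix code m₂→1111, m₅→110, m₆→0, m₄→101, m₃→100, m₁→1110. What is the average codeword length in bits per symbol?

3.05 bits/symbol

L̄ = Σ pᵢ·ℓᵢ = 0.30·4 + 0.15·3 + 0.16·1 + 0.13·3 + 0.19·3 + 0.07·4 = 3.05 bits/symbol.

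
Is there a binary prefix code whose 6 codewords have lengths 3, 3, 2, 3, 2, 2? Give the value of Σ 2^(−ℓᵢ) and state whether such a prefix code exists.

With common denominator 2^3 = 8: Σ 2^(−ℓᵢ) = 1/8 + 1/8 + 2/8 + 1/8 + 2/8 + 2/8 = 9/8 = 1.125.
Kraft's inequality requires Σ ≤ 1; here Σ = 1.125 > 1, so no such prefix code exists.

1.125; no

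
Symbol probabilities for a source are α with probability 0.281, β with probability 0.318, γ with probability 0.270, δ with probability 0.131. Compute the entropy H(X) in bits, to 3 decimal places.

H = −Σ pᵢ log₂ pᵢ.
−0.281·log₂(0.281) = 0.5146
−0.318·log₂(0.318) = 0.5256
−0.270·log₂(0.270) = 0.5100
−0.131·log₂(0.131) = 0.3841
Sum ≈ 1.9344 → 1.934 bits.

1.934 bits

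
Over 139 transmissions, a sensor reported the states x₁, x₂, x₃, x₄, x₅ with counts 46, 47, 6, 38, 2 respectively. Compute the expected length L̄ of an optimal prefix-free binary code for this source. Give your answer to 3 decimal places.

2.050 bits/symbol

Probabilities are the counts divided by 139.
Repeatedly combine the two least-probable nodes; the expected code length is the sum of the merged weights.
merge 2/139 + 6/139 → 8/139
merge 8/139 + 38/139 → 46/139
merge 46/139 + 46/139 → 92/139
merge 47/139 + 92/139 → 1
L = 8/139 + 46/139 + 92/139 + 1 = 285/139 ≈ 2.050 bits/symbol.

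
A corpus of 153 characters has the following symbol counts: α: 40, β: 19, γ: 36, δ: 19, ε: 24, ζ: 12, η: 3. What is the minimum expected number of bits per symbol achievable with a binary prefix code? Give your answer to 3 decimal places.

2.601 bits/symbol

Probabilities are the counts divided by 153.
Repeatedly combine the two least-probable nodes; the expected code length is the sum of the merged weights.
merge 1/51 + 4/51 → 5/51
merge 5/51 + 19/153 → 2/9
merge 19/153 + 8/51 → 43/153
merge 2/9 + 4/17 → 70/153
merge 40/153 + 43/153 → 83/153
merge 70/153 + 83/153 → 1
L = 5/51 + 2/9 + 43/153 + 70/153 + 83/153 + 1 = 398/153 ≈ 2.601 bits/symbol.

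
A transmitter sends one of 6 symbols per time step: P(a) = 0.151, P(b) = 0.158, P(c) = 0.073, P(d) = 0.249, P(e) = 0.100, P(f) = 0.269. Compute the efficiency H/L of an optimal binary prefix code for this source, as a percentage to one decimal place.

98.7%

Entropy H = −Σ p log₂ p ≈ 2.4493 bits.
Huffman merges: 73/1000+1/10→173/1000; 151/1000+79/500→309/1000; 173/1000+249/1000→211/500; 269/1000+309/1000→289/500; 211/500+289/500→1. L = 1241/500 ≈ 2.4820.
Efficiency = H/L = 2.4493/2.4820 = 98.7%.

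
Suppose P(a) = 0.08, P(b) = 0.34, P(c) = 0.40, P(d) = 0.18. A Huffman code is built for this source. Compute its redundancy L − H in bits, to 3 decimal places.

0.065 bits

Entropy H = −Σ p log₂ p ≈ 1.7948 bits.
Huffman merges: 2/25+9/50→13/50; 13/50+17/50→3/5; 2/5+3/5→1. L = 93/50 ≈ 1.8600.
L − H = 1.8600 − 1.7948 = 0.065 bits.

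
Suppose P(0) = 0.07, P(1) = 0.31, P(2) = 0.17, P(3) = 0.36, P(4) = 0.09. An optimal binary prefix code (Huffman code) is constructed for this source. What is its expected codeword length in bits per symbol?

2.13 bits/symbol

Repeatedly combine the two least-probable nodes; the expected code length is the sum of the merged weights.
merge 7/100 + 9/100 → 4/25
merge 4/25 + 17/100 → 33/100
merge 31/100 + 33/100 → 16/25
merge 9/25 + 16/25 → 1
L = 4/25 + 33/100 + 16/25 + 1 = 213/100 = 2.13 bits/symbol.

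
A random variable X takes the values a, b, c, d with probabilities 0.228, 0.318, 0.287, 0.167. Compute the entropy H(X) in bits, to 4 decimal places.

1.9600 bits

H = −Σ pᵢ log₂ pᵢ.
−0.228·log₂(0.228) = 0.4863
−0.318·log₂(0.318) = 0.5256
−0.287·log₂(0.287) = 0.5169
−0.167·log₂(0.167) = 0.4312
Sum ≈ 1.9600 → 1.9600 bits.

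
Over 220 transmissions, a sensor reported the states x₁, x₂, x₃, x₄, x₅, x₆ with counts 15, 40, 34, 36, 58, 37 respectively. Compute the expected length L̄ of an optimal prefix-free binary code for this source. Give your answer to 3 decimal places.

Probabilities are the counts divided by 220.
Repeatedly combine the two least-probable nodes; the expected code length is the sum of the merged weights.
merge 3/44 + 17/110 → 49/220
merge 9/55 + 37/220 → 73/220
merge 2/11 + 49/220 → 89/220
merge 29/110 + 73/220 → 131/220
merge 89/220 + 131/220 → 1
L = 49/220 + 73/220 + 89/220 + 131/220 + 1 = 281/110 ≈ 2.555 bits/symbol.

2.555 bits/symbol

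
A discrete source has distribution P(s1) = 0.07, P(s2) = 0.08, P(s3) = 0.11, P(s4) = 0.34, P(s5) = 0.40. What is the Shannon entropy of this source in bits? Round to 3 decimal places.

H = −Σ pᵢ log₂ pᵢ.
−0.07·log₂(0.07) = 0.2686
−0.08·log₂(0.08) = 0.2915
−0.11·log₂(0.11) = 0.3503
−0.34·log₂(0.34) = 0.5292
−0.40·log₂(0.40) = 0.5288
Sum ≈ 1.9683 → 1.968 bits.

1.968 bits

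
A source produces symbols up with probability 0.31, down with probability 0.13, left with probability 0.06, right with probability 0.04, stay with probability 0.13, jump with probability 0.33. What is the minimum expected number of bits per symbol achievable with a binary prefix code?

Repeatedly combine the two least-probable nodes; the expected code length is the sum of the merged weights.
merge 1/25 + 3/50 → 1/10
merge 1/10 + 13/100 → 23/100
merge 13/100 + 23/100 → 9/25
merge 31/100 + 33/100 → 16/25
merge 9/25 + 16/25 → 1
L = 1/10 + 23/100 + 9/25 + 16/25 + 1 = 233/100 = 2.33 bits/symbol.

2.33 bits/symbol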